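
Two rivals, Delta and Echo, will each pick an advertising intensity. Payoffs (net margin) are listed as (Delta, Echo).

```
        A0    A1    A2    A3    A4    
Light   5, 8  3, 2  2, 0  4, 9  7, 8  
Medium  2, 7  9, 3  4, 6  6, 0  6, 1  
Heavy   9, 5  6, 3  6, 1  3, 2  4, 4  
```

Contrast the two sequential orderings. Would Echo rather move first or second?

first

If Delta leads: Echo's best replies are Light→A3, Medium→A0, Heavy→A0; Delta's induced payoffs 4, 2, 9; outcome (Heavy, A0), payoffs (9, 5).
If Echo leads: Delta's best replies are A0→Heavy, A1→Medium, A2→Heavy, A3→Medium, A4→Light; Echo's induced payoffs 5, 3, 1, 0, 8; outcome (Light, A4), payoffs (7, 8).
Echo gets 8 moving first and 5 moving second, so Echo prefers to move first.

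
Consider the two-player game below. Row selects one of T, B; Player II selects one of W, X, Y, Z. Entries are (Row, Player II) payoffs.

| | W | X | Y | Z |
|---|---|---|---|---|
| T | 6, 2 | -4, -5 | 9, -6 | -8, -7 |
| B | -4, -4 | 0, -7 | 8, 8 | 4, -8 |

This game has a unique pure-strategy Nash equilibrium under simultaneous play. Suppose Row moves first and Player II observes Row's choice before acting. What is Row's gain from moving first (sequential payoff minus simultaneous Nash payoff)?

2

Work backward from Player II's decision.
- T: BR = W, leader payoff 6.
- B: BR = Y, leader payoff 8.
Among 6, 8, the best is 8 at B. Subgame-perfect outcome: (B, Y) with payoffs (8, 8).
For the simultaneous game, intersect best replies.
Row's best replies: W→T; X→B; Y→T; Z→B.
Player II's best replies: T→W; B→Y.
The unique mutual best reply is (T, W), giving (6, 2).
Row's commitment gain: 8 − 6 = 2.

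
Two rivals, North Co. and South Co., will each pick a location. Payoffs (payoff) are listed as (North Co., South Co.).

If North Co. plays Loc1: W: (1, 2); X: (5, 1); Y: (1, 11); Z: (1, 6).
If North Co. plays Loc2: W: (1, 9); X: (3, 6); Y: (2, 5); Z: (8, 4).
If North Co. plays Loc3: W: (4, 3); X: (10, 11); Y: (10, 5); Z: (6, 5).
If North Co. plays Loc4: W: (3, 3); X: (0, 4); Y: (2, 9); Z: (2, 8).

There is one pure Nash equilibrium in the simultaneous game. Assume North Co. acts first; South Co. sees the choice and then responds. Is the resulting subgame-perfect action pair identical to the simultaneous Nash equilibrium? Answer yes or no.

yes

Work backward from South Co.'s decision.
- Loc1 → South Co. plays Y (best of 2, 1, 11, 6); North Co. gets 1.
- Loc2 → South Co. plays W (best of 9, 6, 5, 4); North Co. gets 1.
- Loc3 → South Co. plays X (best of 3, 11, 5, 5); North Co. gets 10.
- Loc4 → South Co. plays Y (best of 3, 4, 9, 8); North Co. gets 2.
Maximizing over 1, 1, 10, 2, North Co. chooses Loc3. Subgame-perfect outcome: (Loc3, X) with payoffs (10, 11).
Under simultaneous play:
North Co.'s best replies: W→Loc3; X→Loc3; Y→Loc3; Z→Loc2.
South Co.'s best replies: Loc1→Y; Loc2→W; Loc3→X; Loc4→Y.
Only (Loc3, X) has each player best-responding; Nash payoffs (10, 11).
Sequential outcome (Loc3, X) coincides with the Nash profile (Loc3, X).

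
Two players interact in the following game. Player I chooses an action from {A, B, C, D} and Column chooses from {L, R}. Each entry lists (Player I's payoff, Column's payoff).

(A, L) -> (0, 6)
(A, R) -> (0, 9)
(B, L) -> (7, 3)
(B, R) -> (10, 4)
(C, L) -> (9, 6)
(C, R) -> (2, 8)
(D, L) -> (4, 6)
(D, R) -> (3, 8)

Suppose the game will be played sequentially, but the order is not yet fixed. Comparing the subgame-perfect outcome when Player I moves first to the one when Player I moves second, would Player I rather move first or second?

If Player I leads: Column's best replies are A→R, B→R, C→R, D→R; Player I's induced payoffs 0, 10, 2, 3; outcome (B, R), payoffs (10, 4).
If Column leads: Player I's best replies are L→C, R→B; Column's induced payoffs 6, 4; outcome (C, L), payoffs (9, 6).
Player I gets 10 moving first and 9 moving second, so Player I prefers to move first.

first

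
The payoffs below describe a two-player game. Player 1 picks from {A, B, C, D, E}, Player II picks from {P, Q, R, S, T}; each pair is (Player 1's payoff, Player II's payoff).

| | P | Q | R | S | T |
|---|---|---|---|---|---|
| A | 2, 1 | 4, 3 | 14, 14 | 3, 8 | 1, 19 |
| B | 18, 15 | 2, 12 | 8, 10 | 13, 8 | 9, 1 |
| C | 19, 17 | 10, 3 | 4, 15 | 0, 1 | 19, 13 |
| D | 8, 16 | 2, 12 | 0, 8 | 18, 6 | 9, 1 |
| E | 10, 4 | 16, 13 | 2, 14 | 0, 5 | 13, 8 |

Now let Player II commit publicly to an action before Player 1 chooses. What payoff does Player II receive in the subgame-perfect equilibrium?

17

Player 1 best-responds to each possible Player II move:
- P: Player 1 compares 2, 18, 19, 8, 10 and picks C; Player II would get 17.
- Q: Player 1 compares 4, 2, 10, 2, 16 and picks E; Player II would get 13.
- R: Player 1 compares 14, 8, 4, 0, 2 and picks A; Player II would get 14.
- S: Player 1 compares 3, 13, 0, 18, 0 and picks D; Player II would get 6.
- T: Player 1 compares 1, 9, 19, 9, 13 and picks C; Player II would get 13.
Player II's induced payoffs are 17, 13, 14, 6, 13, so Player II commits to P. Subgame-perfect outcome: (C, P) with payoffs (19, 17).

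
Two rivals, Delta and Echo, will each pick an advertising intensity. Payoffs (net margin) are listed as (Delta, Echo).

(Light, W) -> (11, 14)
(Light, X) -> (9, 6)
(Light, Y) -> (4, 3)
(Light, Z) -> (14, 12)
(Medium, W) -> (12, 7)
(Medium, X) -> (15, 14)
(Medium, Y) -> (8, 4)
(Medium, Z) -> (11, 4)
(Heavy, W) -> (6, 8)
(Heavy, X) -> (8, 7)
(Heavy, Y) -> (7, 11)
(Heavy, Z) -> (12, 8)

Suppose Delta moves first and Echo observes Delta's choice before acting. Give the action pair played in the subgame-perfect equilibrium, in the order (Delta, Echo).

(Medium, X)

Solve by backward induction (Delta leads).
- Light: Echo compares 14, 6, 3, 12 and picks W; Delta would get 11.
- Medium: Echo compares 7, 14, 4, 4 and picks X; Delta would get 15.
- Heavy: Echo compares 8, 7, 11, 8 and picks Y; Delta would get 7.
Maximizing over 11, 15, 7, Delta chooses Medium. Subgame-perfect outcome: (Medium, X) with payoffs (15, 14).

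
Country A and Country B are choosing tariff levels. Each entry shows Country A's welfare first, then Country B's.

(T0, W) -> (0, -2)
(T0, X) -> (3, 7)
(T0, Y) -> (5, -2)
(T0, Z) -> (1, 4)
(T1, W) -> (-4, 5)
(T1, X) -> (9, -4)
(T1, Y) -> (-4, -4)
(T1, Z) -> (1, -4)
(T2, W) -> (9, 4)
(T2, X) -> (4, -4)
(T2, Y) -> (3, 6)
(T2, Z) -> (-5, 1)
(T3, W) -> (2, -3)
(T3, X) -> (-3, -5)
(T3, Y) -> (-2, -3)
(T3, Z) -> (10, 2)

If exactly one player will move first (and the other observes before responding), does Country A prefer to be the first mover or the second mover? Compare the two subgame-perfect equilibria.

If Country A leads: Country B's best replies are T0→X, T1→W, T2→Y, T3→Z; Country A's induced payoffs 3, -4, 3, 10; outcome (T3, Z), payoffs (10, 2).
If Country B leads: Country A's best replies are W→T2, X→T1, Y→T0, Z→T3; Country B's induced payoffs 4, -4, -2, 2; outcome (T2, W), payoffs (9, 4).
Country A gets 10 moving first and 9 moving second, so Country A prefers to move first.

first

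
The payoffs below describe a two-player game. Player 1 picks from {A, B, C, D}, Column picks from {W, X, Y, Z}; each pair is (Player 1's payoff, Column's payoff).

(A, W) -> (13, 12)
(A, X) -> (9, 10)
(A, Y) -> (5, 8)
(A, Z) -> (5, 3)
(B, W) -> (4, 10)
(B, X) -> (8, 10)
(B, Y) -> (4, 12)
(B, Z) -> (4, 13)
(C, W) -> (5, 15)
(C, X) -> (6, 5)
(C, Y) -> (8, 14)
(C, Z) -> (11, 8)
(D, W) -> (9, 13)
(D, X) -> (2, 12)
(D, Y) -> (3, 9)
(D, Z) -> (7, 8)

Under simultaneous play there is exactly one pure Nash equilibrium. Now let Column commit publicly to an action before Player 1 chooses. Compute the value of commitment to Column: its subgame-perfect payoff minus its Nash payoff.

Solve by backward induction (Column leads).
- W → Player 1 plays A (best of 13, 4, 5, 9); Column gets 12.
- X → Player 1 plays A (best of 9, 8, 6, 2); Column gets 10.
- Y → Player 1 plays C (best of 5, 4, 8, 3); Column gets 14.
- Z → Player 1 plays C (best of 5, 4, 11, 7); Column gets 8.
Column's induced payoffs are 12, 10, 14, 8, so Column commits to Y. Subgame-perfect outcome: (C, Y) with payoffs (8, 14).
Now find the simultaneous Nash equilibrium.
Player 1's best replies: W→A; X→A; Y→C; Z→C.
Column's best replies: A→W; B→Z; C→W; D→W.
The unique mutual best reply is (A, W), giving (13, 12).
Column's commitment gain: 14 − 12 = 2.

2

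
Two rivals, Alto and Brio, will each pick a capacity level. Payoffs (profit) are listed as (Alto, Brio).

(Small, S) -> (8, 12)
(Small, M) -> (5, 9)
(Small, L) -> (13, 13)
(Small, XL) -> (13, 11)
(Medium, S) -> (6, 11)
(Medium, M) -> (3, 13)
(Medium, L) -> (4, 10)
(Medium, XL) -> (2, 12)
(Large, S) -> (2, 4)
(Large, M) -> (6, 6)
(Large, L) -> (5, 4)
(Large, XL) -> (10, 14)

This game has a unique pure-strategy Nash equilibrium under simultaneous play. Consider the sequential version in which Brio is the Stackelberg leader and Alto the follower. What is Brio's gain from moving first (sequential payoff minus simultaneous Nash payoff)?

Alto best-responds to each possible Brio move:
- S: BR = Small, leader payoff 12.
- M: BR = Large, leader payoff 6.
- L: BR = Small, leader payoff 13.
- XL: BR = Small, leader payoff 11.
Among 12, 6, 13, 11, the best is 13 at L. Subgame-perfect outcome: (Small, L) with payoffs (13, 13).
Under simultaneous play:
Alto's best replies: S→Small; M→Large; L→Small; XL→Small.
Brio's best replies: Small→L; Medium→M; Large→XL.
The unique mutual best reply is (Small, L), giving (13, 13).
Brio's commitment gain: 13 − 13 = 0.

0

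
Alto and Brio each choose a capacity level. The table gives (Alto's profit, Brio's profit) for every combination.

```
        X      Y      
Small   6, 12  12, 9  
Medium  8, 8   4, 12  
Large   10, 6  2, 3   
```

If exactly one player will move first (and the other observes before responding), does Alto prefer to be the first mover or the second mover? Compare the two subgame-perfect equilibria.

second

If Alto leads: Brio's best replies are Small→X, Medium→Y, Large→X; Alto's induced payoffs 6, 4, 10; outcome (Large, X), payoffs (10, 6).
If Brio leads: Alto's best replies are X→Large, Y→Small; Brio's induced payoffs 6, 9; outcome (Small, Y), payoffs (12, 9).
Alto gets 10 moving first and 12 moving second, so Alto prefers to move second.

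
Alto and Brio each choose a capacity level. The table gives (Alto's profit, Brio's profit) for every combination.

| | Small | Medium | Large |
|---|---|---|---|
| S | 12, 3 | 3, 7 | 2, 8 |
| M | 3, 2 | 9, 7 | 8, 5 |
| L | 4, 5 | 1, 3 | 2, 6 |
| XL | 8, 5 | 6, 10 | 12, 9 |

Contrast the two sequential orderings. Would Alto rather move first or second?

second

If Alto leads: Brio's best replies are S→Large, M→Medium, L→Large, XL→Medium; Alto's induced payoffs 2, 9, 2, 6; outcome (M, Medium), payoffs (9, 7).
If Brio leads: Alto's best replies are Small→S, Medium→M, Large→XL; Brio's induced payoffs 3, 7, 9; outcome (XL, Large), payoffs (12, 9).
Alto gets 9 moving first and 12 moving second, so Alto prefers to move second.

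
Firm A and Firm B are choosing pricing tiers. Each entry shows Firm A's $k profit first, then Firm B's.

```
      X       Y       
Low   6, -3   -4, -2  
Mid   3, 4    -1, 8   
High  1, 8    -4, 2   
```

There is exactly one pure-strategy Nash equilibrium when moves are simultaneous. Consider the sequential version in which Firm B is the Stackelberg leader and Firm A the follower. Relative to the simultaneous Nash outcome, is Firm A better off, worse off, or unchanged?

Work backward from Firm A's decision.
- X: Firm A compares 6, 3, 1 and picks Low; Firm B would get -3.
- Y: Firm A compares -4, -1, -4 and picks Mid; Firm B would get 8.
Among -3, 8, the best is 8 at Y. Subgame-perfect outcome: (Mid, Y) with payoffs (-1, 8).
Under simultaneous play:
Firm A's best replies: X→Low; Y→Mid.
Firm B's best replies: Low→Y; Mid→Y; High→X.
The unique mutual best reply is (Mid, Y), giving (-1, 8).
Firm A earns -1 sequentially versus -1 at the Nash outcome: unchanged.

unchanged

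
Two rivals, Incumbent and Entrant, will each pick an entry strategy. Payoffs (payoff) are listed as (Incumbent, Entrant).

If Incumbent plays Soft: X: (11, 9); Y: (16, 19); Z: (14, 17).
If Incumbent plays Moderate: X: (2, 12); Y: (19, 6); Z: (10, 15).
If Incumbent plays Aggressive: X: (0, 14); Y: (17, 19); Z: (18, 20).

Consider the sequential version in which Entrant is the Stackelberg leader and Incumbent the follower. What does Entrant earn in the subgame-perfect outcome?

20

Backward induction with Entrant moving first.
- X: Incumbent compares 11, 2, 0 and picks Soft; Entrant would get 9.
- Y: Incumbent compares 16, 19, 17 and picks Moderate; Entrant would get 6.
- Z: Incumbent compares 14, 10, 18 and picks Aggressive; Entrant would get 20.
Among 9, 6, 20, the best is 20 at Z. Subgame-perfect outcome: (Aggressive, Z) with payoffs (18, 20).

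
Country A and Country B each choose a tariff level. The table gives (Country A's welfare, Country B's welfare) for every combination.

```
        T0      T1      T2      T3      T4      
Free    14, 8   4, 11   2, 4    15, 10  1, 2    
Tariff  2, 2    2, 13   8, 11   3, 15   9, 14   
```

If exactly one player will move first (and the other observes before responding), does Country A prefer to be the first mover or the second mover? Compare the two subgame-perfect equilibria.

second

If Country A leads: Country B's best replies are Free→T1, Tariff→T3; Country A's induced payoffs 4, 3; outcome (Free, T1), payoffs (4, 11).
If Country B leads: Country A's best replies are T0→Free, T1→Free, T2→Tariff, T3→Free, T4→Tariff; Country B's induced payoffs 8, 11, 11, 10, 14; outcome (Tariff, T4), payoffs (9, 14).
Country A gets 4 moving first and 9 moving second, so Country A prefers to move second.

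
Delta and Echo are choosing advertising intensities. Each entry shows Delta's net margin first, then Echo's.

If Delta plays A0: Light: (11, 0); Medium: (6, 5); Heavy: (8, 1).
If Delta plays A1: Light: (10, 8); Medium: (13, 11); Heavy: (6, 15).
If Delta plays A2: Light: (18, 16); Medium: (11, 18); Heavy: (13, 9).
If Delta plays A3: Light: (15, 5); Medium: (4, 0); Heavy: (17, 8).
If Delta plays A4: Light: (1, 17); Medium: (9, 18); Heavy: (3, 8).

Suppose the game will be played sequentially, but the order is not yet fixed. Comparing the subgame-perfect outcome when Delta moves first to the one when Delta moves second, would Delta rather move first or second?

second

If Delta leads: Echo's best replies are A0→Medium, A1→Heavy, A2→Medium, A3→Heavy, A4→Medium; Delta's induced payoffs 6, 6, 11, 17, 9; outcome (A3, Heavy), payoffs (17, 8).
If Echo leads: Delta's best replies are Light→A2, Medium→A1, Heavy→A3; Echo's induced payoffs 16, 11, 8; outcome (A2, Light), payoffs (18, 16).
Delta gets 17 moving first and 18 moving second, so Delta prefers to move second.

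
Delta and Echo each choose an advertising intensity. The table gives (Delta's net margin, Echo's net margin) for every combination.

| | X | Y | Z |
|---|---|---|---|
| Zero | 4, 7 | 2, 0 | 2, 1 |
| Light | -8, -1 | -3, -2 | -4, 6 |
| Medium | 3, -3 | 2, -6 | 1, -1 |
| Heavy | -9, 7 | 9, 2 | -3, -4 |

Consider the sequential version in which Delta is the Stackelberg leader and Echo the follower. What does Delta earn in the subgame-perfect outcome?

Work backward from Echo's decision.
- Zero → Echo plays X (best of 7, 0, 1); Delta gets 4.
- Light → Echo plays Z (best of -1, -2, 6); Delta gets -4.
- Medium → Echo plays Z (best of -3, -6, -1); Delta gets 1.
- Heavy → Echo plays X (best of 7, 2, -4); Delta gets -9.
Among 4, -4, 1, -9, the best is 4 at Zero. Subgame-perfect outcome: (Zero, X) with payoffs (4, 7).

4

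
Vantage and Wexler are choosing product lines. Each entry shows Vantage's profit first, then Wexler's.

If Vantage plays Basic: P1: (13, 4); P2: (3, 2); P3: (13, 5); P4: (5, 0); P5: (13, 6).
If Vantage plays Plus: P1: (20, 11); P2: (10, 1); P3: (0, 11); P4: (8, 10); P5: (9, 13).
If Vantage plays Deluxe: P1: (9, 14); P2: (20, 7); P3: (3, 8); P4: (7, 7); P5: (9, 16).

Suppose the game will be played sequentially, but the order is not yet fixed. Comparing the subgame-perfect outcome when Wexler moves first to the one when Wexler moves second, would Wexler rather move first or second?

first

If Vantage leads: Wexler's best replies are Basic→P5, Plus→P5, Deluxe→P5; Vantage's induced payoffs 13, 9, 9; outcome (Basic, P5), payoffs (13, 6).
If Wexler leads: Vantage's best replies are P1→Plus, P2→Deluxe, P3→Basic, P4→Plus, P5→Basic; Wexler's induced payoffs 11, 7, 5, 10, 6; outcome (Plus, P1), payoffs (20, 11).
Wexler gets 11 moving first and 6 moving second, so Wexler prefers to move first.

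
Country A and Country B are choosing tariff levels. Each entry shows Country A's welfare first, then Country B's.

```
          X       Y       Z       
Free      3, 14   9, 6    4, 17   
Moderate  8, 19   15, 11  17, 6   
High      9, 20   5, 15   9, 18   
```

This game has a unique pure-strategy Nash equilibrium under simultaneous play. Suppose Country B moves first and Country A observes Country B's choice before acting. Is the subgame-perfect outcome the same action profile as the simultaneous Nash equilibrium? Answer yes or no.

yes

Country A best-responds to each possible Country B move:
- X: BR = High, leader payoff 20.
- Y: BR = Moderate, leader payoff 11.
- Z: BR = Moderate, leader payoff 6.
Maximizing over 20, 11, 6, Country B chooses X. Subgame-perfect outcome: (High, X) with payoffs (9, 20).
For the simultaneous game, intersect best replies.
Country A's best replies: X→High; Y→Moderate; Z→Moderate.
Country B's best replies: Free→Z; Moderate→X; High→X.
Only (High, X) has each player best-responding; Nash payoffs (9, 20).
Sequential outcome (High, X) coincides with the Nash profile (High, X).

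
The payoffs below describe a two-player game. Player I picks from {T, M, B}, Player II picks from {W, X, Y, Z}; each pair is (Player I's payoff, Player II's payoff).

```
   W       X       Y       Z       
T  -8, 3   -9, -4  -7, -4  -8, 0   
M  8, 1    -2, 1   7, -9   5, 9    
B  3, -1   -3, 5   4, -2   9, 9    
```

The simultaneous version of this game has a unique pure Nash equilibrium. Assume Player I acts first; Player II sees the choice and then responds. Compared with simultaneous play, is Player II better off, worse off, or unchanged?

Solve by backward induction (Player I leads).
- T → Player II plays W (best of 3, -4, -4, 0); Player I gets -8.
- M → Player II plays Z (best of 1, 1, -9, 9); Player I gets 5.
- B → Player II plays Z (best of -1, 5, -2, 9); Player I gets 9.
Maximizing over -8, 5, 9, Player I chooses B. Subgame-perfect outcome: (B, Z) with payoffs (9, 9).
For the simultaneous game, intersect best replies.
Player I's best replies: W→M; X→M; Y→M; Z→B.
Player II's best replies: T→W; M→Z; B→Z.
Only (B, Z) has each player best-responding; Nash payoffs (9, 9).
Player II earns 9 sequentially versus 9 at the Nash outcome: unchanged.

unchanged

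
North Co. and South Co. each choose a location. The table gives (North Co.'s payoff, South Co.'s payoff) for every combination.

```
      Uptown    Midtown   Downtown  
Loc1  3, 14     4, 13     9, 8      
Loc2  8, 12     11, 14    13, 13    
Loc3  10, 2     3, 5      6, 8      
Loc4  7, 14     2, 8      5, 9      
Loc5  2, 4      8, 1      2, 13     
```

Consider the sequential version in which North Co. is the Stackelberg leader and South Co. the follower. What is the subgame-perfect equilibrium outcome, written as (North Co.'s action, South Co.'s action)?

(Loc2, Midtown)

Solve by backward induction (North Co. leads).
- Loc1: South Co. compares 14, 13, 8 and picks Uptown; North Co. would get 3.
- Loc2: South Co. compares 12, 14, 13 and picks Midtown; North Co. would get 11.
- Loc3: South Co. compares 2, 5, 8 and picks Downtown; North Co. would get 6.
- Loc4: South Co. compares 14, 8, 9 and picks Uptown; North Co. would get 7.
- Loc5: South Co. compares 4, 1, 13 and picks Downtown; North Co. would get 2.
North Co.'s induced payoffs are 3, 11, 6, 7, 2, so North Co. commits to Loc2. Subgame-perfect outcome: (Loc2, Midtown) with payoffs (11, 14).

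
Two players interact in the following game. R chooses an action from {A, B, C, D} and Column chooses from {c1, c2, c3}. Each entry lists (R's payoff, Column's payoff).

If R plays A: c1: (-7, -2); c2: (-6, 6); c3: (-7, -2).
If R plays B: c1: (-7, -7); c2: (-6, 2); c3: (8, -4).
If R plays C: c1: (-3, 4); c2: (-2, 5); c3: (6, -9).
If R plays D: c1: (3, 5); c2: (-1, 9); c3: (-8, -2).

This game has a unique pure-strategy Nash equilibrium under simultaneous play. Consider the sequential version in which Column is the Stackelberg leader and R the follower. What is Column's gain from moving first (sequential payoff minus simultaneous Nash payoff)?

0

Work backward from R's decision.
- c1: BR = D, leader payoff 5.
- c2: BR = D, leader payoff 9.
- c3: BR = B, leader payoff -4.
Among 5, 9, -4, the best is 9 at c2. Subgame-perfect outcome: (D, c2) with payoffs (-1, 9).
Under simultaneous play:
R's best replies: c1→D; c2→D; c3→B.
Column's best replies: A→c2; B→c2; C→c2; D→c2.
The unique mutual best reply is (D, c2), giving (-1, 9).
Column's commitment gain: 9 − 9 = 0.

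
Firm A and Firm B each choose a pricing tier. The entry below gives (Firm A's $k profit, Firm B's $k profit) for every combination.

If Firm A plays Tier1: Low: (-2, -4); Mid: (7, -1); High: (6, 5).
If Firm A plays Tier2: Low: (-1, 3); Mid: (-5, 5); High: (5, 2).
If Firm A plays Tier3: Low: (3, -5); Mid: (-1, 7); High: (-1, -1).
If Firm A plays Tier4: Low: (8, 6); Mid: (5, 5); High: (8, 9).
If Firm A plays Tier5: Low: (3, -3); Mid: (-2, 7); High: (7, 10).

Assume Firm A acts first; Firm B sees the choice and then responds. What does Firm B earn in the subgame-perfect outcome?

Firm B best-responds to each possible Firm A move:
- Tier1 → Firm B plays High (best of -4, -1, 5); Firm A gets 6.
- Tier2 → Firm B plays Mid (best of 3, 5, 2); Firm A gets -5.
- Tier3 → Firm B plays Mid (best of -5, 7, -1); Firm A gets -1.
- Tier4 → Firm B plays High (best of 6, 5, 9); Firm A gets 8.
- Tier5 → Firm B plays High (best of -3, 7, 10); Firm A gets 7.
Among 6, -5, -1, 8, 7, the best is 8 at Tier4. Subgame-perfect outcome: (Tier4, High) with payoffs (8, 9).

9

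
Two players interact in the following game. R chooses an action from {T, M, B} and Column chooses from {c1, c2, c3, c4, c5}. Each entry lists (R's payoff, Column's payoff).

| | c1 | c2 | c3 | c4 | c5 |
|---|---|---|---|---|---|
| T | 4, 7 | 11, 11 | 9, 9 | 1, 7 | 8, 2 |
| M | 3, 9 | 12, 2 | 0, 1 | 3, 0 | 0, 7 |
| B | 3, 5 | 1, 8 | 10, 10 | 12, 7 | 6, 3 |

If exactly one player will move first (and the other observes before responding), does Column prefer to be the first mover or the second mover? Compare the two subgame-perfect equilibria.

second

If R leads: Column's best replies are T→c2, M→c1, B→c3; R's induced payoffs 11, 3, 10; outcome (T, c2), payoffs (11, 11).
If Column leads: R's best replies are c1→T, c2→M, c3→B, c4→B, c5→T; Column's induced payoffs 7, 2, 10, 7, 2; outcome (B, c3), payoffs (10, 10).
Column gets 10 moving first and 11 moving second, so Column prefers to move second.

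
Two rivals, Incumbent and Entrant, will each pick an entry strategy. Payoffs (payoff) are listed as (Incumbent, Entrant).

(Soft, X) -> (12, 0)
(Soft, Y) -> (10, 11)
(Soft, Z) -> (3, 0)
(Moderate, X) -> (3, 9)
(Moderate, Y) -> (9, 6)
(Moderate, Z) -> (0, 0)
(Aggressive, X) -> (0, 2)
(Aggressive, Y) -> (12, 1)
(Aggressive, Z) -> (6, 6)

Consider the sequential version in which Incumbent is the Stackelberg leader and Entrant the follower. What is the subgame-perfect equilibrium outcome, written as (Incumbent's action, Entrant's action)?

Work backward from Entrant's decision.
- Soft: BR = Y, leader payoff 10.
- Moderate: BR = X, leader payoff 3.
- Aggressive: BR = Z, leader payoff 6.
Maximizing over 10, 3, 6, Incumbent chooses Soft. Subgame-perfect outcome: (Soft, Y) with payoffs (10, 11).

(Soft, Y)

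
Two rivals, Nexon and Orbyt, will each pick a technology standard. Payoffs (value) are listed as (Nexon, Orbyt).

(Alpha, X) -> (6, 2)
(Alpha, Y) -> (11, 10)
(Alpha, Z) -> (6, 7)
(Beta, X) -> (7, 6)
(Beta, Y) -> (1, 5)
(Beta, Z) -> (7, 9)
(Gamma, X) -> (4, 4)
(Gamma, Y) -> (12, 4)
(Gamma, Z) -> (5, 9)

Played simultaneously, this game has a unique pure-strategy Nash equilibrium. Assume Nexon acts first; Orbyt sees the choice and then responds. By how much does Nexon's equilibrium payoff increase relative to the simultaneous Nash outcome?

4

Orbyt best-responds to each possible Nexon move:
- Alpha → Orbyt plays Y (best of 2, 10, 7); Nexon gets 11.
- Beta → Orbyt plays Z (best of 6, 5, 9); Nexon gets 7.
- Gamma → Orbyt plays Z (best of 4, 4, 9); Nexon gets 5.
Nexon's induced payoffs are 11, 7, 5, so Nexon commits to Alpha. Subgame-perfect outcome: (Alpha, Y) with payoffs (11, 10).
Now find the simultaneous Nash equilibrium.
Nexon's best replies: X→Beta; Y→Gamma; Z→Beta.
Orbyt's best replies: Alpha→Y; Beta→Z; Gamma→Z.
Only (Beta, Z) has each player best-responding; Nash payoffs (7, 9).
Nexon's commitment gain: 11 − 7 = 4.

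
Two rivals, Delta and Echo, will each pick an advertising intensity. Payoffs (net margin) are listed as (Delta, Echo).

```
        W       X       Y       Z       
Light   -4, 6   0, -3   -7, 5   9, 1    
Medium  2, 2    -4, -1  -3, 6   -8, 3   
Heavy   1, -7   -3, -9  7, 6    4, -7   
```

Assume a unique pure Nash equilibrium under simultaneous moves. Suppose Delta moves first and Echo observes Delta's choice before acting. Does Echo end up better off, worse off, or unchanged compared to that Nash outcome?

Echo best-responds to each possible Delta move:
- Light: Echo compares 6, -3, 5, 1 and picks W; Delta would get -4.
- Medium: Echo compares 2, -1, 6, 3 and picks Y; Delta would get -3.
- Heavy: Echo compares -7, -9, 6, -7 and picks Y; Delta would get 7.
Maximizing over -4, -3, 7, Delta chooses Heavy. Subgame-perfect outcome: (Heavy, Y) with payoffs (7, 6).
Now find the simultaneous Nash equilibrium.
Delta's best replies: W→Medium; X→Light; Y→Heavy; Z→Light.
Echo's best replies: Light→W; Medium→Y; Heavy→Y.
Only (Heavy, Y) has each player best-responding; Nash payoffs (7, 6).
Echo earns 6 sequentially versus 6 at the Nash outcome: unchanged.

unchanged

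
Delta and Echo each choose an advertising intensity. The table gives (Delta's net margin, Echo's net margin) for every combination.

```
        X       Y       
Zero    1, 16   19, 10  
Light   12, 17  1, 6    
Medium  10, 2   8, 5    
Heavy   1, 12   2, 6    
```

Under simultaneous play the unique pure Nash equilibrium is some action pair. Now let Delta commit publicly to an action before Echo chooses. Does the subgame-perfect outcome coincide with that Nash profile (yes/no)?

Work backward from Echo's decision.
- Zero: BR = X, leader payoff 1.
- Light: BR = X, leader payoff 12.
- Medium: BR = Y, leader payoff 8.
- Heavy: BR = X, leader payoff 1.
Maximizing over 1, 12, 8, 1, Delta chooses Light. Subgame-perfect outcome: (Light, X) with payoffs (12, 17).
For the simultaneous game, intersect best replies.
Delta's best replies: X→Light; Y→Zero.
Echo's best replies: Zero→X; Light→X; Medium→Y; Heavy→X.
Only (Light, X) has each player best-responding; Nash payoffs (12, 17).
Sequential outcome (Light, X) coincides with the Nash profile (Light, X).

yes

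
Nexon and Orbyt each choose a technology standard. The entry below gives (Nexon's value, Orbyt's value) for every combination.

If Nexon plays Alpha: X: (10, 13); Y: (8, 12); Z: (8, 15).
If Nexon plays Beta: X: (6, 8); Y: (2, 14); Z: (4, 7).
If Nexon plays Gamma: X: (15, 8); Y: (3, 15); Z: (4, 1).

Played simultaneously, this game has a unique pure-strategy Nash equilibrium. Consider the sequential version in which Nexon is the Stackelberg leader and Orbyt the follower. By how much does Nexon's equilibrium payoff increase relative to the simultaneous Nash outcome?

0

Solve by backward induction (Nexon leads).
- Alpha: Orbyt compares 13, 12, 15 and picks Z; Nexon would get 8.
- Beta: Orbyt compares 8, 14, 7 and picks Y; Nexon would get 2.
- Gamma: Orbyt compares 8, 15, 1 and picks Y; Nexon would get 3.
Maximizing over 8, 2, 3, Nexon chooses Alpha. Subgame-perfect outcome: (Alpha, Z) with payoffs (8, 15).
For the simultaneous game, intersect best replies.
Nexon's best replies: X→Gamma; Y→Alpha; Z→Alpha.
Orbyt's best replies: Alpha→Z; Beta→Y; Gamma→Y.
The unique mutual best reply is (Alpha, Z), giving (8, 15).
Nexon's commitment gain: 8 − 8 = 0.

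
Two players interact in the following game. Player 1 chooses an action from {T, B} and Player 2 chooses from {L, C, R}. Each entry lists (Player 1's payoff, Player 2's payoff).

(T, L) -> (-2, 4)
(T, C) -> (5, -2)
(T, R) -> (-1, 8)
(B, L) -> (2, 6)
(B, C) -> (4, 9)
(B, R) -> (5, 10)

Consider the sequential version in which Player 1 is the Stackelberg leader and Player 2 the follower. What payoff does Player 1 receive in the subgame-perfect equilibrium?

Backward induction with Player 1 moving first.
- T: BR = R, leader payoff -1.
- B: BR = R, leader payoff 5.
Among -1, 5, the best is 5 at B. Subgame-perfect outcome: (B, R) with payoffs (5, 10).

5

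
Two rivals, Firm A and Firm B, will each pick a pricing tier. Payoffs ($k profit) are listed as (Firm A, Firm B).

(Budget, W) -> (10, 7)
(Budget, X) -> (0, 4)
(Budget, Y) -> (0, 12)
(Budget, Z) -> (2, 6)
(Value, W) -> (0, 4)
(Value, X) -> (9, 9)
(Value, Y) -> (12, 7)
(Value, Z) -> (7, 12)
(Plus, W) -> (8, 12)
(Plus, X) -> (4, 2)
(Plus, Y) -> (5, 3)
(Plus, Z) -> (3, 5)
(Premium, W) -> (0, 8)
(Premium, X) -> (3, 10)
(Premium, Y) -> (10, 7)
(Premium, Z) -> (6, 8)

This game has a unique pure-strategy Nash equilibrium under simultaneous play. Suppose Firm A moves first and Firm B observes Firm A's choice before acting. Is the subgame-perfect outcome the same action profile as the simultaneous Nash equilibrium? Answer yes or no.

Work backward from Firm B's decision.
- Budget → Firm B plays Y (best of 7, 4, 12, 6); Firm A gets 0.
- Value → Firm B plays Z (best of 4, 9, 7, 12); Firm A gets 7.
- Plus → Firm B plays W (best of 12, 2, 3, 5); Firm A gets 8.
- Premium → Firm B plays X (best of 8, 10, 7, 8); Firm A gets 3.
Among 0, 7, 8, 3, the best is 8 at Plus. Subgame-perfect outcome: (Plus, W) with payoffs (8, 12).
For the simultaneous game, intersect best replies.
Firm A's best replies: W→Budget; X→Value; Y→Value; Z→Value.
Firm B's best replies: Budget→Y; Value→Z; Plus→W; Premium→X.
Only (Value, Z) has each player best-responding; Nash payoffs (7, 12).
Sequential outcome (Plus, W) differs from the Nash profile (Value, Z).

no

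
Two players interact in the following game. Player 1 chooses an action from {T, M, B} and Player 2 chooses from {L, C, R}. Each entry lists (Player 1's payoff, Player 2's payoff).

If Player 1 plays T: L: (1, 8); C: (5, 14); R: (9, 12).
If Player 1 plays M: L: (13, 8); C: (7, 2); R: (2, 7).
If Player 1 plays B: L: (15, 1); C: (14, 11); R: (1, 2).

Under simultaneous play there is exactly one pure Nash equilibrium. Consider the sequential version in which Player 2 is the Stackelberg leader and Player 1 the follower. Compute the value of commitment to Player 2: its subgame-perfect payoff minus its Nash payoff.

Solve by backward induction (Player 2 leads).
- L: Player 1 compares 1, 13, 15 and picks B; Player 2 would get 1.
- C: Player 1 compares 5, 7, 14 and picks B; Player 2 would get 11.
- R: Player 1 compares 9, 2, 1 and picks T; Player 2 would get 12.
Player 2's induced payoffs are 1, 11, 12, so Player 2 commits to R. Subgame-perfect outcome: (T, R) with payoffs (9, 12).
Now find the simultaneous Nash equilibrium.
Player 1's best replies: L→B; C→B; R→T.
Player 2's best replies: T→C; M→L; B→C.
Only (B, C) has each player best-responding; Nash payoffs (14, 11).
Player 2's commitment gain: 12 − 11 = 1.

1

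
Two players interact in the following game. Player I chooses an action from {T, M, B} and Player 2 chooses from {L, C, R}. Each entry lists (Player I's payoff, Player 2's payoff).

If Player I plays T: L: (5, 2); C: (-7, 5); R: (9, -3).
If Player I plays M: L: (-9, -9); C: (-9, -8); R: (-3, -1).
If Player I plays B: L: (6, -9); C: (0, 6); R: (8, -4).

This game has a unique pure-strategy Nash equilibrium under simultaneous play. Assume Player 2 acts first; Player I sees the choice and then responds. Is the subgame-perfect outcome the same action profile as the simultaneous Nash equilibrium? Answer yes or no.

Work backward from Player I's decision.
- L: BR = B, leader payoff -9.
- C: BR = B, leader payoff 6.
- R: BR = T, leader payoff -3.
Maximizing over -9, 6, -3, Player 2 chooses C. Subgame-perfect outcome: (B, C) with payoffs (0, 6).
For the simultaneous game, intersect best replies.
Player I's best replies: L→B; C→B; R→T.
Player 2's best replies: T→C; M→R; B→C.
Only (B, C) has each player best-responding; Nash payoffs (0, 6).
Sequential outcome (B, C) coincides with the Nash profile (B, C).

yes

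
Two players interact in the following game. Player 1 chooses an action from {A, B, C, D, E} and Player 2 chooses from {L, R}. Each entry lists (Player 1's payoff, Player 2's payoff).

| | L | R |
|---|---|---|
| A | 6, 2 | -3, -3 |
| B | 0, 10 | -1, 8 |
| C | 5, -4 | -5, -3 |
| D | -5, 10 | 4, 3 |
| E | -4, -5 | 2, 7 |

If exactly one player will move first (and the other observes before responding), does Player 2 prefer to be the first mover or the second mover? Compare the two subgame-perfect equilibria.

If Player 1 leads: Player 2's best replies are A→L, B→L, C→R, D→L, E→R; Player 1's induced payoffs 6, 0, -5, -5, 2; outcome (A, L), payoffs (6, 2).
If Player 2 leads: Player 1's best replies are L→A, R→D; Player 2's induced payoffs 2, 3; outcome (D, R), payoffs (4, 3).
Player 2 gets 3 moving first and 2 moving second, so Player 2 prefers to move first.

first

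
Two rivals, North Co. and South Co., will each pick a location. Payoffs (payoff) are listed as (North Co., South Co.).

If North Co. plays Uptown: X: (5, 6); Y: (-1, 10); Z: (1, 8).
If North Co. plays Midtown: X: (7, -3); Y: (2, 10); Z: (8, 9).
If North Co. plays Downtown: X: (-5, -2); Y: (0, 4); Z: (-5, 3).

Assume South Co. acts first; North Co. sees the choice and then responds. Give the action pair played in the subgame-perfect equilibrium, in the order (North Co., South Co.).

(Midtown, Y)

Solve by backward induction (South Co. leads).
- X: North Co. compares 5, 7, -5 and picks Midtown; South Co. would get -3.
- Y: North Co. compares -1, 2, 0 and picks Midtown; South Co. would get 10.
- Z: North Co. compares 1, 8, -5 and picks Midtown; South Co. would get 9.
South Co.'s induced payoffs are -3, 10, 9, so South Co. commits to Y. Subgame-perfect outcome: (Midtown, Y) with payoffs (2, 10).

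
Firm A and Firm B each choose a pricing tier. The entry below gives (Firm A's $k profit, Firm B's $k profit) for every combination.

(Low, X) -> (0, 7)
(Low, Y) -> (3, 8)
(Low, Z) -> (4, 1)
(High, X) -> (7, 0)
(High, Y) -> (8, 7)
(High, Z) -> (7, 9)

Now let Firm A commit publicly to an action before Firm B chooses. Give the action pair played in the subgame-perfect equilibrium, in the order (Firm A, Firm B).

Firm B best-responds to each possible Firm A move:
- Low: BR = Y, leader payoff 3.
- High: BR = Z, leader payoff 7.
Firm A's induced payoffs are 3, 7, so Firm A commits to High. Subgame-perfect outcome: (High, Z) with payoffs (7, 9).

(High, Z)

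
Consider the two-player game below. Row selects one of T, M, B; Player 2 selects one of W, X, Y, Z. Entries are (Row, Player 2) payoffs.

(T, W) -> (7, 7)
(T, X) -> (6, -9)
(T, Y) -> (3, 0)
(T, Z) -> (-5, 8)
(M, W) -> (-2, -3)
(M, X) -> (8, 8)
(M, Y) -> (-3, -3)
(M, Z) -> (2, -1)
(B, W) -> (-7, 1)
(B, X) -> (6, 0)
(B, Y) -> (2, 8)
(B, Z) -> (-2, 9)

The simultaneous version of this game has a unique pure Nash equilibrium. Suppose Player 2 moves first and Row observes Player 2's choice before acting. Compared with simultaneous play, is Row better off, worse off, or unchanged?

Backward induction with Player 2 moving first.
- W: BR = T, leader payoff 7.
- X: BR = M, leader payoff 8.
- Y: BR = T, leader payoff 0.
- Z: BR = M, leader payoff -1.
Among 7, 8, 0, -1, the best is 8 at X. Subgame-perfect outcome: (M, X) with payoffs (8, 8).
Under simultaneous play:
Row's best replies: W→T; X→M; Y→T; Z→M.
Player 2's best replies: T→Z; M→X; B→Z.
The unique mutual best reply is (M, X), giving (8, 8).
Row earns 8 sequentially versus 8 at the Nash outcome: unchanged.

unchanged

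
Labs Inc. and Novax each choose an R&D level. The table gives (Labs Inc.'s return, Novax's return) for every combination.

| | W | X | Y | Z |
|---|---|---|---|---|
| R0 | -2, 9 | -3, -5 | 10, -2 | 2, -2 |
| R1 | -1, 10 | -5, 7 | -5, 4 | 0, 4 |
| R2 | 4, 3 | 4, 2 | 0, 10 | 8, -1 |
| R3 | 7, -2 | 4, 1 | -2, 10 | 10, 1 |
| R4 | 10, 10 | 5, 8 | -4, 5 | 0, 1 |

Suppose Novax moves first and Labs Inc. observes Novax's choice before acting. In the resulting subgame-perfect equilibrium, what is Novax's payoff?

Solve by backward induction (Novax leads).
- W: Labs Inc. compares -2, -1, 4, 7, 10 and picks R4; Novax would get 10.
- X: Labs Inc. compares -3, -5, 4, 4, 5 and picks R4; Novax would get 8.
- Y: Labs Inc. compares 10, -5, 0, -2, -4 and picks R0; Novax would get -2.
- Z: Labs Inc. compares 2, 0, 8, 10, 0 and picks R3; Novax would get 1.
Maximizing over 10, 8, -2, 1, Novax chooses W. Subgame-perfect outcome: (R4, W) with payoffs (10, 10).

10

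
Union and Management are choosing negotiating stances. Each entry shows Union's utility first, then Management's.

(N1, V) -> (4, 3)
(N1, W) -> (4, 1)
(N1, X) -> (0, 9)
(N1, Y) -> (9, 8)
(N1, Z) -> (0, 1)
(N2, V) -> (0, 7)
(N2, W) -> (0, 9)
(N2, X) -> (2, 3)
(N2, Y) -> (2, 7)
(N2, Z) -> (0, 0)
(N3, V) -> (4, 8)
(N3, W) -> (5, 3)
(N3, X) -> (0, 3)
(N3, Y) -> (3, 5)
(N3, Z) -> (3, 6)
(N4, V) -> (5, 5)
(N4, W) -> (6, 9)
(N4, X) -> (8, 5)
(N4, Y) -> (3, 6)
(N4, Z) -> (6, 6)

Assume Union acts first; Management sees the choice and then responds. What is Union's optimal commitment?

Work backward from Management's decision.
- N1 → Management plays X (best of 3, 1, 9, 8, 1); Union gets 0.
- N2 → Management plays W (best of 7, 9, 3, 7, 0); Union gets 0.
- N3 → Management plays V (best of 8, 3, 3, 5, 6); Union gets 4.
- N4 → Management plays W (best of 5, 9, 5, 6, 6); Union gets 6.
Maximizing over 0, 0, 4, 6, Union chooses N4. Subgame-perfect outcome: (N4, W) with payoffs (6, 9).

N4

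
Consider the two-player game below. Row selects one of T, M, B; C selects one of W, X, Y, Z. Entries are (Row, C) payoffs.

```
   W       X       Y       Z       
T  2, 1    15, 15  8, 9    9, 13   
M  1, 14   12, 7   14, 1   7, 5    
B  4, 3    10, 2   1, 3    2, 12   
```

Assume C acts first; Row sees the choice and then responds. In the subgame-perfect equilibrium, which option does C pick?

Solve by backward induction (C leads).
- W → Row plays B (best of 2, 1, 4); C gets 3.
- X → Row plays T (best of 15, 12, 10); C gets 15.
- Y → Row plays M (best of 8, 14, 1); C gets 1.
- Z → Row plays T (best of 9, 7, 2); C gets 13.
C's induced payoffs are 3, 15, 1, 13, so C commits to X. Subgame-perfect outcome: (T, X) with payoffs (15, 15).

X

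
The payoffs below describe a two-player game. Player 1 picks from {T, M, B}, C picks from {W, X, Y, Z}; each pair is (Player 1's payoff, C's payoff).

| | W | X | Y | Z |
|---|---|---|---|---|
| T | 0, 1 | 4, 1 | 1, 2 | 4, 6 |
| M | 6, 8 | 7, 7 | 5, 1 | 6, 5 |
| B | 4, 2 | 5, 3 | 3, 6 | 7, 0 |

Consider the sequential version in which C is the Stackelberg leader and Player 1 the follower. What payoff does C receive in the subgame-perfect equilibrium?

8

Work backward from Player 1's decision.
- W: Player 1 compares 0, 6, 4 and picks M; C would get 8.
- X: Player 1 compares 4, 7, 5 and picks M; C would get 7.
- Y: Player 1 compares 1, 5, 3 and picks M; C would get 1.
- Z: Player 1 compares 4, 6, 7 and picks B; C would get 0.
Maximizing over 8, 7, 1, 0, C chooses W. Subgame-perfect outcome: (M, W) with payoffs (6, 8).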